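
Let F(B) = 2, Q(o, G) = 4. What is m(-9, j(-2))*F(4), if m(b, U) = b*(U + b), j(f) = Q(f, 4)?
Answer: 90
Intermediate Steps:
j(f) = 4
m(-9, j(-2))*F(4) = -9*(4 - 9)*2 = -9*(-5)*2 = 45*2 = 90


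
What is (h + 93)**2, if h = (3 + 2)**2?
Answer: 13924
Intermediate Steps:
h = 25 (h = 5**2 = 25)
(h + 93)**2 = (25 + 93)**2 = 118**2 = 13924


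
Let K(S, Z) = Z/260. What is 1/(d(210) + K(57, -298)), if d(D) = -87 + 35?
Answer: -130/6909 ≈ -0.018816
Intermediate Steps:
K(S, Z) = Z/260 (K(S, Z) = Z*(1/260) = Z/260)
d(D) = -52
1/(d(210) + K(57, -298)) = 1/(-52 + (1/260)*(-298)) = 1/(-52 - 149/130) = 1/(-6909/130) = -130/6909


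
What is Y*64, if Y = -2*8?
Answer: -1024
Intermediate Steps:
Y = -16
Y*64 = -16*64 = -1024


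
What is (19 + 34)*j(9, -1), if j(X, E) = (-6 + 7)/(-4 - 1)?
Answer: -53/5 ≈ -10.600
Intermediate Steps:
j(X, E) = -⅕ (j(X, E) = 1/(-5) = 1*(-⅕) = -⅕)
(19 + 34)*j(9, -1) = (19 + 34)*(-⅕) = 53*(-⅕) = -53/5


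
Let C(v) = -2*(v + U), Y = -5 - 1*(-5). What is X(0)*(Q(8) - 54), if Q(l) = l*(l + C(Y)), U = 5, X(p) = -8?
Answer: 560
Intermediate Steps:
Y = 0 (Y = -5 + 5 = 0)
C(v) = -10 - 2*v (C(v) = -2*(v + 5) = -2*(5 + v) = -10 - 2*v)
Q(l) = l*(-10 + l) (Q(l) = l*(l + (-10 - 2*0)) = l*(l + (-10 + 0)) = l*(l - 10) = l*(-10 + l))
X(0)*(Q(8) - 54) = -8*(8*(-10 + 8) - 54) = -8*(8*(-2) - 54) = -8*(-16 - 54) = -8*(-70) = 560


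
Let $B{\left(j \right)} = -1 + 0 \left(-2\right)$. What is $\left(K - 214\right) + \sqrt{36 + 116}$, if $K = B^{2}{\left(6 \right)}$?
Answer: $-213 + 2 \sqrt{38} \approx -200.67$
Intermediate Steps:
$B{\left(j \right)} = -1$ ($B{\left(j \right)} = -1 + 0 = -1$)
$K = 1$ ($K = \left(-1\right)^{2} = 1$)
$\left(K - 214\right) + \sqrt{36 + 116} = \left(1 - 214\right) + \sqrt{36 + 116} = -213 + \sqrt{152} = -213 + 2 \sqrt{38}$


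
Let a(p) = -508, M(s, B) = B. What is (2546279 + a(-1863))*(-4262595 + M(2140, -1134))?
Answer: -10854477640059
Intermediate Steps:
(2546279 + a(-1863))*(-4262595 + M(2140, -1134)) = (2546279 - 508)*(-4262595 - 1134) = 2545771*(-4263729) = -10854477640059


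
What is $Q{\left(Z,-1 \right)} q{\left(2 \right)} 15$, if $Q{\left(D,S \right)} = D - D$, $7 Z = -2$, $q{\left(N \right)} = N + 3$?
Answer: $0$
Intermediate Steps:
$q{\left(N \right)} = 3 + N$
$Z = - \frac{2}{7}$ ($Z = \frac{1}{7} \left(-2\right) = - \frac{2}{7} \approx -0.28571$)
$Q{\left(D,S \right)} = 0$
$Q{\left(Z,-1 \right)} q{\left(2 \right)} 15 = 0 \left(3 + 2\right) 15 = 0 \cdot 5 \cdot 15 = 0 \cdot 15 = 0$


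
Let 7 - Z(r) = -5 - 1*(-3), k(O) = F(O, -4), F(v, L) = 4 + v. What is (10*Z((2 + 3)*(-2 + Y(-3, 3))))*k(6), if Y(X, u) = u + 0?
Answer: 900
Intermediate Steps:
Y(X, u) = u
k(O) = 4 + O
Z(r) = 9 (Z(r) = 7 - (-5 - 1*(-3)) = 7 - (-5 + 3) = 7 - 1*(-2) = 7 + 2 = 9)
(10*Z((2 + 3)*(-2 + Y(-3, 3))))*k(6) = (10*9)*(4 + 6) = 90*10 = 900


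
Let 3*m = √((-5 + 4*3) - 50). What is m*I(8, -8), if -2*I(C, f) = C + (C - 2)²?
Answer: -22*I*√43/3 ≈ -48.088*I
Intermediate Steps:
I(C, f) = -C/2 - (-2 + C)²/2 (I(C, f) = -(C + (C - 2)²)/2 = -(C + (-2 + C)²)/2 = -C/2 - (-2 + C)²/2)
m = I*√43/3 (m = √((-5 + 4*3) - 50)/3 = √((-5 + 12) - 50)/3 = √(7 - 50)/3 = √(-43)/3 = (I*√43)/3 = I*√43/3 ≈ 2.1858*I)
m*I(8, -8) = (I*√43/3)*(-½*8 - (-2 + 8)²/2) = (I*√43/3)*(-4 - ½*6²) = (I*√43/3)*(-4 - ½*36) = (I*√43/3)*(-4 - 18) = (I*√43/3)*(-22) = -22*I*√43/3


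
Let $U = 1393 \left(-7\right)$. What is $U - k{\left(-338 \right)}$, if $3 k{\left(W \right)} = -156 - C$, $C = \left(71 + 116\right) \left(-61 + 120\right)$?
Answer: $- \frac{18064}{3} \approx -6021.3$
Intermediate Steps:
$C = 11033$ ($C = 187 \cdot 59 = 11033$)
$U = -9751$
$k{\left(W \right)} = - \frac{11189}{3}$ ($k{\left(W \right)} = \frac{-156 - 11033}{3} = \frac{1}{3} \left(-11189\right) = - \frac{11189}{3}$)
$U - k{\left(-338 \right)} = -9751 - - \frac{11189}{3} = -9751 + \frac{11189}{3} = - \frac{18064}{3}$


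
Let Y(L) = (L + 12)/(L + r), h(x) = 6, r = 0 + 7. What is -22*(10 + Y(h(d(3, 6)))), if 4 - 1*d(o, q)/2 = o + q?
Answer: -3256/13 ≈ -250.46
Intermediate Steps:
r = 7
d(o, q) = 8 - 2*o - 2*q (d(o, q) = 8 - 2*(o + q) = 8 + (-2*o - 2*q) = 8 - 2*o - 2*q)
Y(L) = (12 + L)/(7 + L) (Y(L) = (L + 12)/(L + 7) = (12 + L)/(7 + L))
-22*(10 + Y(h(d(3, 6)))) = -22*(10 + (12 + 6)/(7 + 6)) = -22*(10 + 18/13) = -22*148/13 = -3256/13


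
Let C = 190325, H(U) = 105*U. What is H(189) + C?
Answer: 210170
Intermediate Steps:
H(189) + C = 105*189 + 190325 = 19845 + 190325 = 210170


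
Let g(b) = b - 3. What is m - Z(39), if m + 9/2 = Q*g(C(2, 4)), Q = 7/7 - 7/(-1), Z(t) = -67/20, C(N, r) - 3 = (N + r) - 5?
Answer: 137/20 ≈ 6.8500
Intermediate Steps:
C(N, r) = -2 + N + r (C(N, r) = 3 + ((N + r) - 5) = 3 + (-5 + N + r) = -2 + N + r)
Z(t) = -67/20 (Z(t) = -67*1/20 = -67/20)
g(b) = -3 + b
Q = 8 (Q = 7*(1/7) - 7*(-1) = 1 + 7 = 8)
m = 7/2 (m = -9/2 + 8*(-3 + (-2 + 2 + 4)) = -9/2 + 8*(-3 + 4) = -9/2 + 8*1 = -9/2 + 8 = 7/2 ≈ 3.5000)
m - Z(39) = 7/2 - 1*(-67/20) = 7/2 + 67/20 = 137/20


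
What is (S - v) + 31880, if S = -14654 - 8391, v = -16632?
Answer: 25467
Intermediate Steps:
S = -23045
(S - v) + 31880 = (-23045 - 1*(-16632)) + 31880 = (-23045 + 16632) + 31880 = -6413 + 31880 = 25467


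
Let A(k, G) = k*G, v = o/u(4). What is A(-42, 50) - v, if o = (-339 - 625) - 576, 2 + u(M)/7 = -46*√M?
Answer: -98810/47 ≈ -2102.3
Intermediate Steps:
u(M) = -14 - 322*√M (u(M) = -14 + 7*(-46*√M) = -14 - 322*√M)
o = -1540 (o = -964 - 576 = -1540)
v = 110/47 (v = -1540/(-14 - 322*√4) = -1540/(-14 - 322*2) = -1540/(-14 - 644) = -1540/(-658) = -1540*(-1/658) = 110/47 ≈ 2.3404)
A(k, G) = G*k
A(-42, 50) - v = 50*(-42) - 1*110/47 = -2100 - 110/47 = -98810/47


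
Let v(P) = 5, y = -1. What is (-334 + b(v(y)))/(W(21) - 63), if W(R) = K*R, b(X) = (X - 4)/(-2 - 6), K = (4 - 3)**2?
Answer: 891/112 ≈ 7.9554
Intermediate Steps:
K = 1 (K = 1**2 = 1)
b(X) = 1/2 - X/8 (b(X) = (-4 + X)/(-8) = (-4 + X)*(-1/8) = 1/2 - X/8)
W(R) = R (W(R) = 1*R = R)
(-334 + b(v(y)))/(W(21) - 63) = (-334 + (1/2 - 1/8*5))/(21 - 63) = (-334 + (1/2 - 5/8))/(-42) = (-334 - 1/8)*(-1/42) = -2673/8*(-1/42) = 891/112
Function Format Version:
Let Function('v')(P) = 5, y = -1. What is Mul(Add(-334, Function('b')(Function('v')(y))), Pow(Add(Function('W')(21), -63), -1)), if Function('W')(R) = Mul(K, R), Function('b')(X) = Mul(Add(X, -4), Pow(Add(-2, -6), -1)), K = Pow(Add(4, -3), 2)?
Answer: Rational(891, 112) ≈ 7.9554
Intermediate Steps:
K = 1 (K = Pow(1, 2) = 1)
Function('b')(X) = Add(Rational(1, 2), Mul(Rational(-1, 8), X)) (Function('b')(X) = Mul(Add(-4, X), Pow(-8, -1)) = Mul(Add(-4, X), Rational(-1, 8)) = Add(Rational(1, 2), Mul(Rational(-1, 8), X)))
Function('W')(R) = R (Function('W')(R) = Mul(1, R) = R)
Mul(Add(-334, Function('b')(Function('v')(y))), Pow(Add(Function('W')(21), -63), -1)) = Mul(Add(-334, Add(Rational(1, 2), Mul(Rational(-1, 8), 5))), Pow(Add(21, -63), -1)) = Mul(Add(-334, Add(Rational(1, 2), Rational(-5, 8))), Pow(-42, -1)) = Mul(Add(-334, Rational(-1, 8)), Rational(-1, 42)) = Mul(Rational(-2673, 8), Rational(-1, 42)) = Rational(891, 112)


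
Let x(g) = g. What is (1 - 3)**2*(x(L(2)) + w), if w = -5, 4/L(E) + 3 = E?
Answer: -36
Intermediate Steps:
L(E) = 4/(-3 + E)
(1 - 3)**2*(x(L(2)) + w) = (1 - 3)**2*(4/(-3 + 2) - 5) = (-2)**2*(4/(-1) - 5) = 4*(4*(-1) - 5) = 4*(-4 - 5) = 4*(-9) = -36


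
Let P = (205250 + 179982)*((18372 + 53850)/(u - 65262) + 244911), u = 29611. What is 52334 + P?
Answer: 3363558703737082/35651 ≈ 9.4347e+10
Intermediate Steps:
P = 3363556837977648/35651 (P = (205250 + 179982)*((18372 + 53850)/(29611 - 65262) + 244911) = 385232*(72222/(-35651) + 244911) = 385232*(72222*(-1/35651) + 244911) = 385232*(-72222/35651 + 244911) = 385232*(8731249839/35651) = 3363556837977648/35651 ≈ 9.4347e+10)
52334 + P = 52334 + 3363556837977648/35651 = 3363558703737082/35651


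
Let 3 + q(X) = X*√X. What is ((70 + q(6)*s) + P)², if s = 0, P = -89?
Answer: 361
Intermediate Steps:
q(X) = -3 + X^(3/2) (q(X) = -3 + X*√X = -3 + X^(3/2))
((70 + q(6)*s) + P)² = ((70 + (-3 + 6^(3/2))*0) - 89)² = ((70 + (-3 + 6*√6)*0) - 89)² = ((70 + 0) - 89)² = (70 - 89)² = (-19)² = 361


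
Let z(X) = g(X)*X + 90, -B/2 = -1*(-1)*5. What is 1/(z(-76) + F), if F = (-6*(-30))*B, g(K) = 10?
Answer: -1/2470 ≈ -0.00040486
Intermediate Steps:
B = -10 (B = -2*(-1*(-1))*5 = -2*5 = -10)
z(X) = 90 + 10*X (z(X) = 10*X + 90 = 90 + 10*X)
F = -1800 (F = -6*(-30)*(-10) = 180*(-10) = -1800)
1/(z(-76) + F) = 1/((90 + 10*(-76)) - 1800) = 1/((90 - 760) - 1800) = 1/(-670 - 1800) = 1/(-2470) = -1/2470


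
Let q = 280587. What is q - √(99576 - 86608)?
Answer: 280587 - 2*√3242 ≈ 2.8047e+5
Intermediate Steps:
q - √(99576 - 86608) = 280587 - √(99576 - 86608) = 280587 - √12968 = 280587 - 2*√3242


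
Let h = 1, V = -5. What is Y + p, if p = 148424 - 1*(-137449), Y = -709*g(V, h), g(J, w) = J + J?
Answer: 292963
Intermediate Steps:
g(J, w) = 2*J
Y = 7090 (Y = -1418*(-5) = -709*(-10) = 7090)
p = 285873 (p = 148424 + 137449 = 285873)
Y + p = 7090 + 285873 = 292963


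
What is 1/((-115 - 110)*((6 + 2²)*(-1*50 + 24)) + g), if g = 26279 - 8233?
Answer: 1/76546 ≈ 1.3064e-5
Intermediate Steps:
g = 18046
1/((-115 - 110)*((6 + 2²)*(-1*50 + 24)) + g) = 1/((-115 - 110)*((6 + 2²)*(-1*50 + 24)) + 18046) = 1/(-225*(6 + 4)*(-50 + 24) + 18046) = 1/(-2250*(-26) + 18046) = 1/(-225*(-260) + 18046) = 1/(58500 + 18046) = 1/76546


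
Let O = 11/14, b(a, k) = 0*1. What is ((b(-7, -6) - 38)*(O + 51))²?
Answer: 189750625/49 ≈ 3.8725e+6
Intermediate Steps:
b(a, k) = 0
O = 11/14 (O = 11*(1/14) = 11/14 ≈ 0.78571)
((b(-7, -6) - 38)*(O + 51))² = ((0 - 38)*(11/14 + 51))² = (-38*725/14)² = (-13775/7)² = 189750625/49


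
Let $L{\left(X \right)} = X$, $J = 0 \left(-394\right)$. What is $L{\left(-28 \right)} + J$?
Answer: $-28$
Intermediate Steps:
$J = 0$
$L{\left(-28 \right)} + J = -28 + 0 = -28$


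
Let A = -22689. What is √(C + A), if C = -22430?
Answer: I*√45119 ≈ 212.41*I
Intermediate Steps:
√(C + A) = √(-22430 - 22689) = √(-45119) = I*√45119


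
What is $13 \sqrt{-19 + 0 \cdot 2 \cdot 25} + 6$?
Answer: $6 + 13 i \sqrt{19} \approx 6.0 + 56.666 i$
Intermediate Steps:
$13 \sqrt{-19 + 0 \cdot 2 \cdot 25} + 6 = 13 \sqrt{-19 + 0 \cdot 25} + 6 = 13 \sqrt{-19 + 0} + 6 = 13 \sqrt{-19} + 6 = 13 i \sqrt{19} + 6 = 6 + 13 i \sqrt{19}$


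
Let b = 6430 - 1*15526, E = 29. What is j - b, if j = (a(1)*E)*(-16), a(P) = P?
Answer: 8632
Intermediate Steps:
j = -464 (j = (1*29)*(-16) = 29*(-16) = -464)
b = -9096 (b = 6430 - 15526 = -9096)
j - b = -464 - 1*(-9096) = -464 + 9096 = 8632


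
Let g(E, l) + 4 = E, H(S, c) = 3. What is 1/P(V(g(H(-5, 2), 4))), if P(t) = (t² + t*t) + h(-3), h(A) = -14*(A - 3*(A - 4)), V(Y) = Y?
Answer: -1/250 ≈ -0.0040000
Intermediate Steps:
g(E, l) = -4 + E
h(A) = -168 + 28*A (h(A) = -14*(A - 3*(-4 + A)) = -14*(A + (12 - 3*A)) = -14*(12 - 2*A) = -168 + 28*A)
P(t) = -252 + 2*t² (P(t) = (t² + t*t) + (-168 + 28*(-3)) = (t² + t²) + (-168 - 84) = 2*t² - 252 = -252 + 2*t²)
1/P(V(g(H(-5, 2), 4))) = 1/(-252 + 2*(-4 + 3)²) = 1/(-252 + 2*(-1)²) = 1/(-252 + 2*1) = 1/(-252 + 2) = 1/(-250) = -1/250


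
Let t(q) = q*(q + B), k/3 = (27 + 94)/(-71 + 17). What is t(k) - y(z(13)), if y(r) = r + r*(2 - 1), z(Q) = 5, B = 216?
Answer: -459047/324 ≈ -1416.8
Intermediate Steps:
k = -121/18 (k = 3*((27 + 94)/(-71 + 17)) = 3*(121/(-54)) = 3*(121*(-1/54)) = 3*(-121/54) = -121/18 ≈ -6.7222)
y(r) = 2*r (y(r) = r + r*1 = r + r = 2*r)
t(q) = q*(216 + q) (t(q) = q*(q + 216) = q*(216 + q))
t(k) - y(z(13)) = -121*(216 - 121/18)/18 - 2*5 = -121/18*3767/18 - 1*10 = -455807/324 - 10 = -459047/324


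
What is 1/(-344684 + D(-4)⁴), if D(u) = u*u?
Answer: -1/279148 ≈ -3.5823e-6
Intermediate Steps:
D(u) = u²
1/(-344684 + D(-4)⁴) = 1/(-344684 + ((-4)²)⁴) = 1/(-344684 + 16⁴) = 1/(-344684 + 65536) = 1/(-279148) = -1/279148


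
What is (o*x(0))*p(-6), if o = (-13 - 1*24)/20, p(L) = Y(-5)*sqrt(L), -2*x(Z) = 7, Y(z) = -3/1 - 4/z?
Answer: -2849*I*sqrt(6)/200 ≈ -34.893*I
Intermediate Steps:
Y(z) = -3 - 4/z (Y(z) = -3*1 - 4/z = -3 - 4/z)
x(Z) = -7/2 (x(Z) = -1/2*7 = -7/2)
p(L) = -11*sqrt(L)/5 (p(L) = (-3 - 4/(-5))*sqrt(L) = (-3 - 4*(-1/5))*sqrt(L) = (-3 + 4/5)*sqrt(L) = -11*sqrt(L)/5)
o = -37/20 (o = (-13 - 24)*(1/20) = -37*1/20 = -37/20 ≈ -1.8500)
(o*x(0))*p(-6) = (-37/20*(-7/2))*(-11*I*sqrt(6)/5) = 259*(-11*I*sqrt(6)/5)/40 = -2849*I*sqrt(6)/200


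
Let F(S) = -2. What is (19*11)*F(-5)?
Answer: -418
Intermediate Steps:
(19*11)*F(-5) = (19*11)*(-2) = 209*(-2) = -418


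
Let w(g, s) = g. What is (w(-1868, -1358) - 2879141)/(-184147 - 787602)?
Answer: 2881009/971749 ≈ 2.9648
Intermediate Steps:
(w(-1868, -1358) - 2879141)/(-184147 - 787602) = (-1868 - 2879141)/(-184147 - 787602) = -2881009/(-971749) = -2881009*(-1/971749) = 2881009/971749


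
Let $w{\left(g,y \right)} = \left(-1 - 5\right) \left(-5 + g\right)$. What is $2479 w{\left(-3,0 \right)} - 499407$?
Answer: $-380415$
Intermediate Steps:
$w{\left(g,y \right)} = 30 - 6 g$ ($w{\left(g,y \right)} = - 6 \left(-5 + g\right) = 30 - 6 g$)
$2479 w{\left(-3,0 \right)} - 499407 = 2479 \left(30 - -18\right) - 499407 = 2479 \left(30 + 18\right) - 499407 = 2479 \cdot 48 - 499407 = 118992 - 499407 = -380415$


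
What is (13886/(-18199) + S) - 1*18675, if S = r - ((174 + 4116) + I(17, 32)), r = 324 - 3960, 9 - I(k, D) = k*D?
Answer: -474389020/18199 ≈ -26067.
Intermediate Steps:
I(k, D) = 9 - D*k (I(k, D) = 9 - k*D = 9 - D*k)
r = -3636
S = -7391 (S = -3636 - ((174 + 4116) + (9 - 1*32*17)) = -3636 - (4290 + (9 - 544)) = -3636 - (4290 - 535) = -3636 - 1*3755 = -3636 - 3755 = -7391)
(13886/(-18199) + S) - 1*18675 = (13886/(-18199) - 7391) - 1*18675 = (13886*(-1/18199) - 7391) - 18675 = (-13886/18199 - 7391) - 18675 = -134522695/18199 - 18675 = -474389020/18199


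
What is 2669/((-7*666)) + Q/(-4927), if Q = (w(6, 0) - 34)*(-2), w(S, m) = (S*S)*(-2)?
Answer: -14138507/22969674 ≈ -0.61553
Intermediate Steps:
w(S, m) = -2*S² (w(S, m) = S²*(-2) = -2*S²)
Q = 212 (Q = (-2*6² - 34)*(-2) = (-2*36 - 34)*(-2) = (-72 - 34)*(-2) = -106*(-2) = 212)
2669/((-7*666)) + Q/(-4927) = 2669/((-7*666)) + 212/(-4927) = 2669/(-4662) + 212*(-1/4927) = 2669*(-1/4662) - 212/4927 = -2669/4662 - 212/4927 = -14138507/22969674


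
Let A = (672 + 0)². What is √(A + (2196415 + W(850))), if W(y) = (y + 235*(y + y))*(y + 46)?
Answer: √361361599 ≈ 19010.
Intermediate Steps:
W(y) = 471*y*(46 + y) (W(y) = (y + 235*(2*y))*(46 + y) = (y + 470*y)*(46 + y) = (471*y)*(46 + y) = 471*y*(46 + y))
A = 451584 (A = 672² = 451584)
√(A + (2196415 + W(850))) = √(451584 + (2196415 + 471*850*(46 + 850))) = √(451584 + (2196415 + 471*850*896)) = √(451584 + (2196415 + 358713600)) = √(451584 + 360910015) = √361361599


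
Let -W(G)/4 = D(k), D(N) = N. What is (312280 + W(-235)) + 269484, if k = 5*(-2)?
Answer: 581804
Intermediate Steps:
k = -10
W(G) = 40 (W(G) = -4*(-10) = 40)
(312280 + W(-235)) + 269484 = (312280 + 40) + 269484 = 312320 + 269484 = 581804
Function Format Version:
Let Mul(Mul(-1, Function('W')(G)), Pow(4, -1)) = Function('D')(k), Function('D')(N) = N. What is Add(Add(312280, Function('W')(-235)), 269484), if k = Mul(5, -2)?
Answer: 581804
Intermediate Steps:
k = -10
Function('W')(G) = 40 (Function('W')(G) = Mul(-4, -10) = 40)
Add(Add(312280, Function('W')(-235)), 269484) = Add(Add(312280, 40), 269484) = Add(312320, 269484) = 581804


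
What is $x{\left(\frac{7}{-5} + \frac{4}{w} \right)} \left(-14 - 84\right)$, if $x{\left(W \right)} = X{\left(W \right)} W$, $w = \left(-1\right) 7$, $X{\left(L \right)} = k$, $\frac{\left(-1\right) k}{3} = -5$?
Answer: $2898$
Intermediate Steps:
$k = 15$ ($k = \left(-3\right) \left(-5\right) = 15$)
$X{\left(L \right)} = 15$
$w = -7$
$x{\left(W \right)} = 15 W$
$x{\left(\frac{7}{-5} + \frac{4}{w} \right)} \left(-14 - 84\right) = 15 \left(\frac{7}{-5} + \frac{4}{-7}\right) \left(-14 - 84\right) = 15 \left(7 \left(- \frac{1}{5}\right) + 4 \left(- \frac{1}{7}\right)\right) \left(-98\right) = 15 \left(- \frac{7}{5} - \frac{4}{7}\right) \left(-98\right) = 15 \left(- \frac{69}{35}\right) \left(-98\right) = \left(- \frac{207}{7}\right) \left(-98\right) = 2898$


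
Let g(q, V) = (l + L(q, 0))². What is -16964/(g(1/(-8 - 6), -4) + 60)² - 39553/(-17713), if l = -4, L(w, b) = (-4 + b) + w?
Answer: 12254558644961/10657413319633 ≈ 1.1499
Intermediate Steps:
L(w, b) = -4 + b + w
g(q, V) = (-8 + q)² (g(q, V) = (-4 + (-4 + 0 + q))² = (-4 + (-4 + q))² = (-8 + q)²)
-16964/(g(1/(-8 - 6), -4) + 60)² - 39553/(-17713) = -16964/((-8 + 1/(-8 - 6))² + 60)² - 39553/(-17713) = -16964/((-8 + 1/(-14))² + 60)² - 39553*(-1/17713) = -16964/((-8 - 1/14)² + 60)² + 39553/17713 = -16964/((-113/14)² + 60)² + 39553/17713 = -16964/(12769/196 + 60)² + 39553/17713 = -16964/((24529/196)²) + 39553/17713 = -16964/601671841/38416 + 39553/17713 = -16964*38416/601671841 + 39553/17713 = -651689024/601671841 + 39553/17713 = 12254558644961/10657413319633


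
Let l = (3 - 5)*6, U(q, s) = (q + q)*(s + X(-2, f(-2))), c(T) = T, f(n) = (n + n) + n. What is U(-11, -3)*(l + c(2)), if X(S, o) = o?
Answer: -1980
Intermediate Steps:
f(n) = 3*n (f(n) = 2*n + n = 3*n)
U(q, s) = 2*q*(-6 + s) (U(q, s) = (q + q)*(s + 3*(-2)) = (2*q)*(s - 6) = (2*q)*(-6 + s) = 2*q*(-6 + s))
l = -12 (l = -2*6 = -12)
U(-11, -3)*(l + c(2)) = (2*(-11)*(-6 - 3))*(-12 + 2) = (2*(-11)*(-9))*(-10) = 198*(-10) = -1980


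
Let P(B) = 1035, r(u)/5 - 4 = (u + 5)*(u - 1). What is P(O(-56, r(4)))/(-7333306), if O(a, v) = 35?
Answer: -1035/7333306 ≈ -0.00014114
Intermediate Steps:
r(u) = 20 + 5*(-1 + u)*(5 + u) (r(u) = 20 + 5*((u + 5)*(u - 1)) = 20 + 5*((5 + u)*(-1 + u)) = 20 + 5*((-1 + u)*(5 + u)) = 20 + 5*(-1 + u)*(5 + u))
P(O(-56, r(4)))/(-7333306) = 1035/(-7333306) = 1035*(-1/7333306) = -1035/7333306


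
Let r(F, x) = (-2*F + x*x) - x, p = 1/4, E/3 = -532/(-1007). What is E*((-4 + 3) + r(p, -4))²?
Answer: 28749/53 ≈ 542.43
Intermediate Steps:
E = 84/53 (E = 3*(-532/(-1007)) = 3*(-532*(-1/1007)) = 3*(28/53) = 84/53 ≈ 1.5849)
p = ¼ (p = (¼)*1 = ¼ ≈ 0.25000)
r(F, x) = x² - x - 2*F (r(F, x) = (-2*F + x²) - x = (x² - 2*F) - x = x² - x - 2*F)
E*((-4 + 3) + r(p, -4))² = 84*((-4 + 3) + ((-4)² - 1*(-4) - 2*¼))²/53 = 84*(-1 + (16 + 4 - ½))²/53 = 84*(-1 + 39/2)²/53 = 84*(37/2)²/53 = (84/53)*(1369/4) = 28749/53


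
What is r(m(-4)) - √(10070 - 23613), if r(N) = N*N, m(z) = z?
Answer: 16 - I*√13543 ≈ 16.0 - 116.37*I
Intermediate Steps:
r(N) = N²
r(m(-4)) - √(10070 - 23613) = (-4)² - √(10070 - 23613) = 16 - √(-13543) = 16 - I*√13543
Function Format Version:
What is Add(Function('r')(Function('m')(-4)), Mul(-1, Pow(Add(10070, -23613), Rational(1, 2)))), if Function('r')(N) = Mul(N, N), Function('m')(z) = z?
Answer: Add(16, Mul(-1, I, Pow(13543, Rational(1, 2)))) ≈ Add(16.000, Mul(-116.37, I))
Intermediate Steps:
Function('r')(N) = Pow(N, 2)
Add(Function('r')(Function('m')(-4)), Mul(-1, Pow(Add(10070, -23613), Rational(1, 2)))) = Add(Pow(-4, 2), Mul(-1, Pow(Add(10070, -23613), Rational(1, 2)))) = Add(16, Mul(-1, Pow(-13543, Rational(1, 2)))) = Add(16, Mul(-1, Mul(I, Pow(13543, Rational(1, 2))))) = Add(16, Mul(-1, I, Pow(13543, Rational(1, 2))))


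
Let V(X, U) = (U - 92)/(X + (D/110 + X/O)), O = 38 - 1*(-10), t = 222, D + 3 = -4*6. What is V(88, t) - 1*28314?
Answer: -209258049/7391 ≈ -28313.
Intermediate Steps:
D = -27 (D = -3 - 4*6 = -3 - 24 = -27)
O = 48 (O = 38 + 10 = 48)
V(X, U) = (-92 + U)/(-27/110 + 49*X/48) (V(X, U) = (U - 92)/(X + (-27/110 + X/48)) = (-92 + U)/(X + (-27*1/110 + X*(1/48))) = (-92 + U)/(X + (-27/110 + X/48)) = (-92 + U)/(-27/110 + 49*X/48))
V(88, t) - 1*28314 = 2640*(-92 + 222)/(-648 + 2695*88) - 1*28314 = 2640*130/(-648 + 237160) - 28314 = 2640*130/236512 - 28314 = 2640*(1/236512)*130 - 28314 = 10725/7391 - 28314 = -209258049/7391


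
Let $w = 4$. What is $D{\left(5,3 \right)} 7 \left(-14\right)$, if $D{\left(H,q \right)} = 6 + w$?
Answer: $-980$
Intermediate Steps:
$D{\left(H,q \right)} = 10$ ($D{\left(H,q \right)} = 6 + 4 = 10$)
$D{\left(5,3 \right)} 7 \left(-14\right) = 10 \cdot 7 \left(-14\right) = 70 \left(-14\right) = -980$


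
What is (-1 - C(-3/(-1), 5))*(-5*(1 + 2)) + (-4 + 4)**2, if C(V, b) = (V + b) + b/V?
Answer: 160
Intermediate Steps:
C(V, b) = V + b + b/V
(-1 - C(-3/(-1), 5))*(-5*(1 + 2)) + (-4 + 4)**2 = (-1 - (-3/(-1) + 5 + 5/((-3/(-1)))))*(-5*(1 + 2)) + (-4 + 4)**2 = (-1 - (-3*(-1) + 5 + 5/((-3*(-1)))))*(-5*3) + 0**2 = (-1 - (3 + 5 + 5/3))*(-15) + 0 = (-1 - 1*29/3)*(-15) + 0 = (-1 - 29/3)*(-15) + 0 = -32/3*(-15) + 0 = 160 + 0 = 160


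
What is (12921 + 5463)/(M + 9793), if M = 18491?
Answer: 1532/2357 ≈ 0.64998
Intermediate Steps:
(12921 + 5463)/(M + 9793) = (12921 + 5463)/(18491 + 9793) = 18384/28284 = 18384*(1/28284) = 1532/2357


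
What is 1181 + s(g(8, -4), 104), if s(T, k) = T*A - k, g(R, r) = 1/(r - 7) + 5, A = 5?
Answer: 12117/11 ≈ 1101.5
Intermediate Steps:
g(R, r) = 5 + 1/(-7 + r) (g(R, r) = 1/(-7 + r) + 5 = 5 + 1/(-7 + r))
s(T, k) = -k + 5*T (s(T, k) = T*5 - k = 5*T - k = -k + 5*T)
1181 + s(g(8, -4), 104) = 1181 + (-1*104 + 5*((-34 + 5*(-4))/(-7 - 4))) = 1181 + (-104 + 5*((-34 - 20)/(-11))) = 1181 + (-104 + 5*(-1/11*(-54))) = 1181 + (-104 + 5*(54/11)) = 1181 + (-104 + 270/11) = 1181 - 874/11 = 12117/11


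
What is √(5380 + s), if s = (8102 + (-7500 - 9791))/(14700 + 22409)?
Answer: √7408338005179/37109 ≈ 73.347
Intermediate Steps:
s = -9189/37109 (s = (8102 - 17291)/37109 = -9189*1/37109 = -9189/37109 ≈ -0.24762)
√(5380 + s) = √(5380 - 9189/37109) = √(199637231/37109) = √7408338005179/37109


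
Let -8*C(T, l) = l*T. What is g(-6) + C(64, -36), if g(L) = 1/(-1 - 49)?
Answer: 14399/50 ≈ 287.98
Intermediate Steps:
C(T, l) = -T*l/8 (C(T, l) = -l*T/8 = -T*l/8)
g(L) = -1/50 (g(L) = 1/(-50) = -1/50)
g(-6) + C(64, -36) = -1/50 - 1/8*64*(-36) = -1/50 + 288 = 14399/50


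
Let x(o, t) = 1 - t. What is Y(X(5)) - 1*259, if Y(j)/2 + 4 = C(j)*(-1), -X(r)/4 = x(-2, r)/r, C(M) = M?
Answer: -1367/5 ≈ -273.40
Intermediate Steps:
X(r) = -4*(1 - r)/r
Y(j) = -8 - 2*j (Y(j) = -8 + 2*(j*(-1)) = -8 + 2*(-j) = -8 - 2*j)
Y(X(5)) - 1*259 = (-8 - 2*(4 - 4/5)) - 1*259 = (-8 - 2*(4 - 4*⅕)) - 259 = (-8 - 2*(4 - ⅘)) - 259 = (-8 - 2*16/5) - 259 = (-8 - 32/5) - 259 = -72/5 - 259 = -1367/5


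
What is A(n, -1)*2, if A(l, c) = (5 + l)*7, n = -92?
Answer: -1218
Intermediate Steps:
A(l, c) = 35 + 7*l
A(n, -1)*2 = (35 + 7*(-92))*2 = (35 - 644)*2 = -609*2 = -1218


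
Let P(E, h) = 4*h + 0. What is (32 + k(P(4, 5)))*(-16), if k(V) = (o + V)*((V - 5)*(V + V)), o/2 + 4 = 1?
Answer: -134912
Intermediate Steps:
o = -6 (o = -8 + 2*1 = -8 + 2 = -6)
P(E, h) = 4*h
k(V) = 2*V*(-6 + V)*(-5 + V) (k(V) = (-6 + V)*((V - 5)*(V + V)) = (-6 + V)*((-5 + V)*(2*V)) = (-6 + V)*(2*V*(-5 + V)) = 2*V*(-6 + V)*(-5 + V))
(32 + k(P(4, 5)))*(-16) = (32 + 2*(4*5)*(30 + (4*5)² - 44*5))*(-16) = (32 + 2*20*(30 + 20² - 11*20))*(-16) = (32 + 2*20*(30 + 400 - 220))*(-16) = (32 + 2*20*210)*(-16) = (32 + 8400)*(-16) = 8432*(-16) = -134912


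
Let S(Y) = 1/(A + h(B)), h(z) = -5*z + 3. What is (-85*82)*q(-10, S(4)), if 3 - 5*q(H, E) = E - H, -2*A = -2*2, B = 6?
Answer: 242556/25 ≈ 9702.2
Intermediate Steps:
h(z) = 3 - 5*z
A = 2 (A = -(-1)*2 = -½*(-4) = 2)
S(Y) = -1/25 (S(Y) = 1/(2 + (3 - 5*6)) = 1/(2 + (3 - 30)) = 1/(2 - 27) = 1/(-25) = -1/25)
q(H, E) = ⅗ - E/5 + H/5 (q(H, E) = ⅗ - (E - H)/5 = ⅗ + (-E/5 + H/5) = ⅗ - E/5 + H/5)
(-85*82)*q(-10, S(4)) = (-85*82)*(⅗ - ⅕*(-1/25) + (⅕)*(-10)) = -6970*(⅗ + 1/125 - 2) = -6970*(-174/125) = 242556/25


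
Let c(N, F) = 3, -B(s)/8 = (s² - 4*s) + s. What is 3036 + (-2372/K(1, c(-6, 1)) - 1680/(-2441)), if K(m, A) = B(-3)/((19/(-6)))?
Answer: 1573609349/527256 ≈ 2984.5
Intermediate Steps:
B(s) = -8*s² + 24*s (B(s) = -8*((s² - 4*s) + s) = -8*(s² - 3*s) = -8*s² + 24*s)
K(m, A) = 864/19 (K(m, A) = (8*(-3)*(3 - 1*(-3)))/((19/(-6))) = (8*(-3)*(3 + 3))/((19*(-⅙))) = (8*(-3)*6)/(-19/6) = -144*(-6/19) = 864/19)
3036 + (-2372/K(1, c(-6, 1)) - 1680/(-2441)) = 3036 + (-2372/864/19 - 1680/(-2441)) = 3036 + (-2372*19/864 - 1680*(-1/2441)) = 3036 + (-11267/216 + 1680/2441) = 3036 - 27139867/527256 = 1573609349/527256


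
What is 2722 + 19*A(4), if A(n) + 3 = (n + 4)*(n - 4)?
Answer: 2665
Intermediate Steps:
A(n) = -3 + (-4 + n)*(4 + n) (A(n) = -3 + (n + 4)*(n - 4) = -3 + (4 + n)*(-4 + n) = -3 + (-4 + n)*(4 + n))
2722 + 19*A(4) = 2722 + 19*(-19 + 4²) = 2722 + 19*(-19 + 16) = 2722 + 19*(-3) = 2722 - 57 = 2665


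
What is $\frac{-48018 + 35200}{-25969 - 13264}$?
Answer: $\frac{12818}{39233} \approx 0.32671$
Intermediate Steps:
$\frac{-48018 + 35200}{-25969 - 13264} = - \frac{12818}{-39233} = \left(-12818\right) \left(- \frac{1}{39233}\right) = \frac{12818}{39233}$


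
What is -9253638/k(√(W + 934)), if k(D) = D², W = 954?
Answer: -4626819/944 ≈ -4901.3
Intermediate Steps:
-9253638/k(√(W + 934)) = -9253638/(954 + 934) = -9253638/((√1888)²) = -9253638/((4*√118)²) = -9253638/1888 = -9253638*1/1888 = -4626819/944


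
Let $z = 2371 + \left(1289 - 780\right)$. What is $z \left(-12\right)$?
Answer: $-34560$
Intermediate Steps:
$z = 2880$ ($z = 2371 + \left(1289 - 780\right) = 2371 + 509 = 2880$)
$z \left(-12\right) = 2880 \left(-12\right) = -34560$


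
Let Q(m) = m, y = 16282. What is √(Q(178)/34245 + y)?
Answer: 2*√530395376185/11415 ≈ 127.60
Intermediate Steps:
√(Q(178)/34245 + y) = √(178/34245 + 16282) = √(557577268/34245) = 2*√530395376185/11415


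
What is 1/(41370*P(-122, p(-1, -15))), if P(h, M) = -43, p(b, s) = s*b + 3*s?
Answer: -1/1778910 ≈ -5.6214e-7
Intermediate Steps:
p(b, s) = 3*s + b*s (p(b, s) = b*s + 3*s = 3*s + b*s)
1/(41370*P(-122, p(-1, -15))) = 1/(41370*(-43)) = (1/41370)*(-1/43) = -1/1778910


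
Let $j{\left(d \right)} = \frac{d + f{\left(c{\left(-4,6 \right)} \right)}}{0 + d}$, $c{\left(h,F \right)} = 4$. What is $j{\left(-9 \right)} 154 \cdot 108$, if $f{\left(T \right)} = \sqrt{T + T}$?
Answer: $16632 - 3696 \sqrt{2} \approx 11405.0$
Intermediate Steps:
$f{\left(T \right)} = \sqrt{2} \sqrt{T}$ ($f{\left(T \right)} = \sqrt{2 T} = \sqrt{2} \sqrt{T}$)
$j{\left(d \right)} = \frac{d + 2 \sqrt{2}}{d}$ ($j{\left(d \right)} = \frac{d + \sqrt{2} \sqrt{4}}{0 + d} = \frac{d + \sqrt{2} \cdot 2}{d} = \frac{d + 2 \sqrt{2}}{d}$)
$j{\left(-9 \right)} 154 \cdot 108 = \frac{-9 + 2 \sqrt{2}}{-9} \cdot 154 \cdot 108 = - \frac{-9 + 2 \sqrt{2}}{9} \cdot 154 \cdot 108 = \left(1 - \frac{2 \sqrt{2}}{9}\right) 154 \cdot 108 = \left(154 - \frac{308 \sqrt{2}}{9}\right) 108 = 16632 - 3696 \sqrt{2}$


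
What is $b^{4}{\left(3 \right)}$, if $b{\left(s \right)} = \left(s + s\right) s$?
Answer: $104976$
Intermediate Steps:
$b{\left(s \right)} = 2 s^{2}$ ($b{\left(s \right)} = 2 s s = 2 s^{2}$)
$b^{4}{\left(3 \right)} = \left(2 \cdot 3^{2}\right)^{4} = \left(2 \cdot 9\right)^{4} = 18^{4} = 104976$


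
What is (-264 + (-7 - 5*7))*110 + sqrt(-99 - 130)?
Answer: -33660 + I*sqrt(229) ≈ -33660.0 + 15.133*I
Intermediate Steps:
(-264 + (-7 - 5*7))*110 + sqrt(-99 - 130) = (-264 + (-7 - 35))*110 + sqrt(-229) = (-264 - 42)*110 + I*sqrt(229) = -306*110 + I*sqrt(229) = -33660 + I*sqrt(229)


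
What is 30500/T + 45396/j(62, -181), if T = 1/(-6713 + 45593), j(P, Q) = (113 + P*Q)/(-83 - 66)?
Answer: 4391167774668/3703 ≈ 1.1858e+9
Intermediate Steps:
j(P, Q) = -113/149 - P*Q/149 (j(P, Q) = (113 + P*Q)/(-149) = (113 + P*Q)*(-1/149) = -113/149 - P*Q/149)
T = 1/38880 ≈ 2.5720e-5
30500/T + 45396/j(62, -181) = 30500/(1/38880) + 45396/(-113/149 - 1/149*62*(-181)) = 30500*38880 + 45396/(-113/149 + 11222/149) = 1185840000 + 45396/(11109/149) = 1185840000 + 45396*(149/11109) = 1185840000 + 2254668/3703 = 4391167774668/3703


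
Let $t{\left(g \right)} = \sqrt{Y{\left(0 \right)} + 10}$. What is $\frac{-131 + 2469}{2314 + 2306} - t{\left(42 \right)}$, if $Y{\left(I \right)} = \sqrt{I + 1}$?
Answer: $\frac{167}{330} - \sqrt{11} \approx -2.8106$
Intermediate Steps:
$Y{\left(I \right)} = \sqrt{1 + I}$
$t{\left(g \right)} = \sqrt{11}$ ($t{\left(g \right)} = \sqrt{\sqrt{1 + 0} + 10} = \sqrt{\sqrt{1} + 10} = \sqrt{1 + 10} = \sqrt{11}$)
$\frac{-131 + 2469}{2314 + 2306} - t{\left(42 \right)} = \frac{-131 + 2469}{2314 + 2306} - \sqrt{11} = \frac{2338}{4620} - \sqrt{11} = 2338 \cdot \frac{1}{4620} - \sqrt{11} = \frac{167}{330} - \sqrt{11}$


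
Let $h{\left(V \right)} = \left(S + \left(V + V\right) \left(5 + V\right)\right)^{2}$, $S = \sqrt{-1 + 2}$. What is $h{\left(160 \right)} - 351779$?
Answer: $2787593822$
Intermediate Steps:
$S = 1$ ($S = \sqrt{1} = 1$)
$h{\left(V \right)} = \left(1 + 2 V \left(5 + V\right)\right)^{2}$ ($h{\left(V \right)} = \left(1 + \left(V + V\right) \left(5 + V\right)\right)^{2} = \left(1 + 2 V \left(5 + V\right)\right)^{2}$)
$h{\left(160 \right)} - 351779 = \left(1 + 2 \cdot 160^{2} + 10 \cdot 160\right)^{2} - 351779 = \left(1 + 2 \cdot 25600 + 1600\right)^{2} - 351779 = \left(1 + 51200 + 1600\right)^{2} - 351779 = 52801^{2} - 351779 = 2787945601 - 351779 = 2787593822$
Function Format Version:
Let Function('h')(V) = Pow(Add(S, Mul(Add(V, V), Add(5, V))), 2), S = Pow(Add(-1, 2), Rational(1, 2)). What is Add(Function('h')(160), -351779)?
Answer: 2787593822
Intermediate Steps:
S = 1 (S = Pow(1, Rational(1, 2)) = 1)
Function('h')(V) = Pow(Add(1, Mul(2, V, Add(5, V))), 2) (Function('h')(V) = Pow(Add(1, Mul(Add(V, V), Add(5, V))), 2) = Pow(Add(1, Mul(Mul(2, V), Add(5, V))), 2) = Pow(Add(1, Mul(2, V, Add(5, V))), 2))
Add(Function('h')(160), -351779) = Add(Pow(Add(1, Mul(2, Pow(160, 2)), Mul(10, 160)), 2), -351779) = Add(Pow(Add(1, Mul(2, 25600), 1600), 2), -351779) = Add(Pow(Add(1, 51200, 1600), 2), -351779) = Add(Pow(52801, 2), -351779) = Add(2787945601, -351779) = 2787593822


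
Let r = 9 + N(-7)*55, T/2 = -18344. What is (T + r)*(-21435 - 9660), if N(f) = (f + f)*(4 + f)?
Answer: 1068704055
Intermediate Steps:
N(f) = 2*f*(4 + f) (N(f) = (2*f)*(4 + f) = 2*f*(4 + f))
T = -36688 (T = 2*(-18344) = -36688)
r = 2319 (r = 9 + (2*(-7)*(4 - 7))*55 = 9 + (2*(-7)*(-3))*55 = 9 + 42*55 = 9 + 2310 = 2319)
(T + r)*(-21435 - 9660) = (-36688 + 2319)*(-21435 - 9660) = -34369*(-31095) = 1068704055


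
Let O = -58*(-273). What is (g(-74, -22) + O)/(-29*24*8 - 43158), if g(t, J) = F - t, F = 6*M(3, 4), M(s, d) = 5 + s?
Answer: -7978/24363 ≈ -0.32746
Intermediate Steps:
O = 15834
F = 48 (F = 6*(5 + 3) = 6*8 = 48)
g(t, J) = 48 - t
(g(-74, -22) + O)/(-29*24*8 - 43158) = ((48 - 1*(-74)) + 15834)/(-29*24*8 - 43158) = ((48 + 74) + 15834)/(-696*8 - 43158) = (122 + 15834)/(-5568 - 43158) = 15956/(-48726) = 15956*(-1/48726) = -7978/24363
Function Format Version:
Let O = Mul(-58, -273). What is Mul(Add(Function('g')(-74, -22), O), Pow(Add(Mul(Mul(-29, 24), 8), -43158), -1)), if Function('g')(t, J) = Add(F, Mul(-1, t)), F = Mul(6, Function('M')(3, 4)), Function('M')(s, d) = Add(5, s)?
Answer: Rational(-7978, 24363) ≈ -0.32746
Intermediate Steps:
O = 15834
F = 48 (F = Mul(6, Add(5, 3)) = Mul(6, 8) = 48)
Function('g')(t, J) = Add(48, Mul(-1, t))
Mul(Add(Function('g')(-74, -22), O), Pow(Add(Mul(Mul(-29, 24), 8), -43158), -1)) = Mul(Add(Add(48, Mul(-1, -74)), 15834), Pow(Add(Mul(Mul(-29, 24), 8), -43158), -1)) = Mul(Add(Add(48, 74), 15834), Pow(Add(Mul(-696, 8), -43158), -1)) = Mul(Add(122, 15834), Pow(Add(-5568, -43158), -1)) = Mul(15956, Pow(-48726, -1)) = Mul(15956, Rational(-1, 48726)) = Rational(-7978, 24363)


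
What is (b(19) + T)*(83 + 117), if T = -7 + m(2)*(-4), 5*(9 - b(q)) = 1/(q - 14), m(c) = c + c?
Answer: -2808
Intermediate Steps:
m(c) = 2*c
b(q) = 9 - 1/(5*(-14 + q)) (b(q) = 9 - 1/(5*(q - 14)) = 9 - 1/(5*(-14 + q)))
T = -23 (T = -7 + (2*2)*(-4) = -7 + 4*(-4) = -7 - 16 = -23)
(b(19) + T)*(83 + 117) = ((-631 + 45*19)/(5*(-14 + 19)) - 23)*(83 + 117) = ((1/5)*(-631 + 855)/5 - 23)*200 = ((1/5)*(1/5)*224 - 23)*200 = (224/25 - 23)*200 = -351/25*200 = -2808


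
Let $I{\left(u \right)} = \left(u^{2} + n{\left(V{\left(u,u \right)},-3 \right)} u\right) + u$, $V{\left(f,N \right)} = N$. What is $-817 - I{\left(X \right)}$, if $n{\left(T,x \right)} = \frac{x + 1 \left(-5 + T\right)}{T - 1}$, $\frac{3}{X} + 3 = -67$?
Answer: $- \frac{292107997}{357700} \approx -816.63$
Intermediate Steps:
$X = - \frac{3}{70}$ ($X = \frac{3}{-3 - 67} = \frac{3}{-70} = 3 \left(- \frac{1}{70}\right) = - \frac{3}{70} \approx -0.042857$)
$n{\left(T,x \right)} = \frac{-5 + T + x}{-1 + T}$ ($n{\left(T,x \right)} = \frac{x + \left(-5 + T\right)}{-1 + T} = \frac{-5 + T + x}{-1 + T}$)
$I{\left(u \right)} = u + u^{2} + \frac{u \left(-8 + u\right)}{-1 + u}$ ($I{\left(u \right)} = \left(u^{2} + \frac{-5 + u - 3}{-1 + u} u\right) + u = \left(u^{2} + \frac{-8 + u}{-1 + u} u\right) + u = \left(u^{2} + \frac{u \left(-8 + u\right)}{-1 + u}\right) + u = u + u^{2} + \frac{u \left(-8 + u\right)}{-1 + u}$)
$-817 - I{\left(X \right)} = -817 - - \frac{3 \left(-9 - \frac{3}{70} + \left(- \frac{3}{70}\right)^{2}\right)}{70 \left(-1 - \frac{3}{70}\right)} = -817 - - \frac{3 \left(-9 - \frac{3}{70} + \frac{9}{4900}\right)}{70 \left(- \frac{73}{70}\right)} = -817 - \left(- \frac{3}{70}\right) \left(- \frac{70}{73}\right) \left(- \frac{44301}{4900}\right) = -817 - - \frac{132903}{357700} = -817 + \frac{132903}{357700} = - \frac{292107997}{357700}$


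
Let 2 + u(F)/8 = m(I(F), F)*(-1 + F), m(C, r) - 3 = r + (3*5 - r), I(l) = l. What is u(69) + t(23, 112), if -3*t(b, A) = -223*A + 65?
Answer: 54239/3 ≈ 18080.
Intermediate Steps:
m(C, r) = 18 (m(C, r) = 3 + (r + (3*5 - r)) = 3 + (r + (15 - r)) = 3 + 15 = 18)
t(b, A) = -65/3 + 223*A/3 (t(b, A) = -(-223*A + 65)/3 = -(65 - 223*A)/3 = -65/3 + 223*A/3)
u(F) = -160 + 144*F (u(F) = -16 + 8*(18*(-1 + F)) = -16 + 8*(-18 + 18*F) = -16 + (-144 + 144*F) = -160 + 144*F)
u(69) + t(23, 112) = (-160 + 144*69) + (-65/3 + (223/3)*112) = (-160 + 9936) + (-65/3 + 24976/3) = 9776 + 24911/3 = 54239/3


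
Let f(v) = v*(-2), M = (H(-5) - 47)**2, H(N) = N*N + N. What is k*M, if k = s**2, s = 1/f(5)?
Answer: 729/100 ≈ 7.2900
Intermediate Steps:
H(N) = N + N**2 (H(N) = N**2 + N = N + N**2)
M = 729 (M = (-5*(1 - 5) - 47)**2 = (-5*(-4) - 47)**2 = (20 - 47)**2 = (-27)**2 = 729)
f(v) = -2*v
s = -1/10 (s = 1/(-2*5) = 1/(-10) = -1/10 ≈ -0.10000)
k = 1/100 (k = (-1/10)**2 = 1/100 ≈ 0.010000)
k*M = (1/100)*729 = 729/100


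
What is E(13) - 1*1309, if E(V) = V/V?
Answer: -1308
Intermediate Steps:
E(V) = 1
E(13) - 1*1309 = 1 - 1*1309 = 1 - 1309 = -1308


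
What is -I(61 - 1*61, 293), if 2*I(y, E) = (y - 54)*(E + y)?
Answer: 7911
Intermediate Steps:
I(y, E) = (-54 + y)*(E + y)/2 (I(y, E) = ((y - 54)*(E + y))/2 = ((-54 + y)*(E + y))/2 = (-54 + y)*(E + y)/2)
-I(61 - 1*61, 293) = -((61 - 1*61)²/2 - 27*293 - 27*(61 - 1*61) + (½)*293*(61 - 1*61)) = -((61 - 61)²/2 - 7911 - 27*(61 - 61) + (½)*293*(61 - 61)) = -((½)*0² - 7911 - 27*0 + (½)*293*0) = -((½)*0 - 7911 + 0 + 0) = -(0 - 7911 + 0 + 0) = -1*(-7911) = 7911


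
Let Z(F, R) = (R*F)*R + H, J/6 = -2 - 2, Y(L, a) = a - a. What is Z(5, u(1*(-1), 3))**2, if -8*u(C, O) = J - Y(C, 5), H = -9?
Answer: 1296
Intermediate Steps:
Y(L, a) = 0
J = -24 (J = 6*(-2 - 2) = 6*(-4) = -24)
u(C, O) = 3 (u(C, O) = -(-24 - 1*0)/8 = -(-24 + 0)/8 = -1/8*(-24) = 3)
Z(F, R) = -9 + F*R**2 (Z(F, R) = (R*F)*R - 9 = (F*R)*R - 9 = F*R**2 - 9 = -9 + F*R**2)
Z(5, u(1*(-1), 3))**2 = (-9 + 5*3**2)**2 = (-9 + 5*9)**2 = (-9 + 45)**2 = 36**2 = 1296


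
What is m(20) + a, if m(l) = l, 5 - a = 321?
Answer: -296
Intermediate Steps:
a = -316 (a = 5 - 1*321 = 5 - 321 = -316)
m(20) + a = 20 - 316 = -296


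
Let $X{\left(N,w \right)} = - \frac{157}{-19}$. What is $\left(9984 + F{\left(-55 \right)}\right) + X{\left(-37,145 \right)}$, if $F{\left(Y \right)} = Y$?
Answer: $\frac{188808}{19} \approx 9937.3$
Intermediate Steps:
$X{\left(N,w \right)} = \frac{157}{19}$ ($X{\left(N,w \right)} = \left(-157\right) \left(- \frac{1}{19}\right) = \frac{157}{19}$)
$\left(9984 + F{\left(-55 \right)}\right) + X{\left(-37,145 \right)} = \left(9984 - 55\right) + \frac{157}{19} = 9929 + \frac{157}{19} = \frac{188808}{19}$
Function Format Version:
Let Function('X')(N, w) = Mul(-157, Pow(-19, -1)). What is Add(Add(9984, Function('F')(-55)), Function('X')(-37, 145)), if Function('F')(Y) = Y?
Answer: Rational(188808, 19) ≈ 9937.3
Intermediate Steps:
Function('X')(N, w) = Rational(157, 19) (Function('X')(N, w) = Mul(-157, Rational(-1, 19)) = Rational(157, 19))
Add(Add(9984, Function('F')(-55)), Function('X')(-37, 145)) = Add(Add(9984, -55), Rational(157, 19)) = Add(9929, Rational(157, 19)) = Rational(188808, 19)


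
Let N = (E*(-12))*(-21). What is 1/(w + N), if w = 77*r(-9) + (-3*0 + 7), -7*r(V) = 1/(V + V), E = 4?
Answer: 18/18281 ≈ 0.00098463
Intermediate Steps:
N = 1008 (N = (4*(-12))*(-21) = -48*(-21) = 1008)
r(V) = -1/(14*V) (r(V) = -1/(7*(V + V)) = -1/(2*V)/7 = -1/(14*V))
w = 137/18 (w = 77*(-1/14/(-9)) + (-3*0 + 7) = 77*(-1/14*(-⅑)) + (0 + 7) = 77*(1/126) + 7 = 11/18 + 7 = 137/18 ≈ 7.6111)
1/(w + N) = 1/(137/18 + 1008) = 1/(18281/18) = 18/18281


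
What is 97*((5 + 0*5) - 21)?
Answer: -1552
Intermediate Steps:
97*((5 + 0*5) - 21) = 97*((5 + 0) - 21) = 97*(5 - 21) = 97*(-16) = -1552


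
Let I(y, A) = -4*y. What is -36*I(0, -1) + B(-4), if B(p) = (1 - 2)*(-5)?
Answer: 5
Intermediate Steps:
B(p) = 5 (B(p) = -1*(-5) = 5)
-36*I(0, -1) + B(-4) = -(-144)*0 + 5 = -36*0 + 5 = 0 + 5 = 5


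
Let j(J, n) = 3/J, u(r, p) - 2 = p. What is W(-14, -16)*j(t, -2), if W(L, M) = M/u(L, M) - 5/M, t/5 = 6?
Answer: 163/1120 ≈ 0.14554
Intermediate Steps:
t = 30 (t = 5*6 = 30)
u(r, p) = 2 + p
W(L, M) = -5/M + M/(2 + M) (W(L, M) = M/(2 + M) - 5/M = -5/M + M/(2 + M))
W(-14, -16)*j(t, -2) = (-5/(-16) - 16/(2 - 16))*(3/30) = (-5*(-1/16) - 16/(-14))*(3*(1/30)) = (5/16 - 16*(-1/14))*(⅒) = (5/16 + 8/7)*(⅒) = (163/112)*(⅒) = 163/1120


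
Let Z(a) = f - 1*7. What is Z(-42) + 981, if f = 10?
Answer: 984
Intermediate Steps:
Z(a) = 3 (Z(a) = 10 - 1*7 = 10 - 7 = 3)
Z(-42) + 981 = 3 + 981 = 984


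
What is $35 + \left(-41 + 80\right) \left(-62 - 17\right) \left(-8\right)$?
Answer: $24683$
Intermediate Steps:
$35 + \left(-41 + 80\right) \left(-62 - 17\right) \left(-8\right) = 35 + 39 \left(-79\right) \left(-8\right) = 35 - -24648 = 35 + 24648 = 24683$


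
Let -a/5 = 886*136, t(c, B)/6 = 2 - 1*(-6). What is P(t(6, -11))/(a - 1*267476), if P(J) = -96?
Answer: 24/217489 ≈ 0.00011035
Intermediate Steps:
t(c, B) = 48 (t(c, B) = 6*(2 - 1*(-6)) = 6*(2 + 6) = 6*8 = 48)
a = -602480 (a = -4430*136 = -5*120496 = -602480)
P(t(6, -11))/(a - 1*267476) = -96/(-602480 - 1*267476) = -96/(-602480 - 267476) = -96/(-869956) = -96*(-1/869956) = 24/217489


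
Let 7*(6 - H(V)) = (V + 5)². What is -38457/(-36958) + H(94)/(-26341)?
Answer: 7451643981/6814574746 ≈ 1.0935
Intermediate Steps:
H(V) = 6 - (5 + V)²/7 (H(V) = 6 - (V + 5)²/7 = 6 - (5 + V)²/7)
-38457/(-36958) + H(94)/(-26341) = -38457/(-36958) + (6 - (5 + 94)²/7)/(-26341) = -38457*(-1/36958) + (6 - ⅐*99²)*(-1/26341) = 38457/36958 + (6 - ⅐*9801)*(-1/26341) = 38457/36958 + (6 - 9801/7)*(-1/26341) = 38457/36958 - 9759/7*(-1/26341) = 38457/36958 + 9759/184387 = 7451643981/6814574746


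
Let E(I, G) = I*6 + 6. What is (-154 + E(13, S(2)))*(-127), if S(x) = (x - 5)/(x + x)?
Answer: 8890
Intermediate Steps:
S(x) = (-5 + x)/(2*x) (S(x) = (-5 + x)/((2*x)) = (-5 + x)*(1/(2*x)) = (-5 + x)/(2*x))
E(I, G) = 6 + 6*I (E(I, G) = 6*I + 6 = 6 + 6*I)
(-154 + E(13, S(2)))*(-127) = (-154 + (6 + 6*13))*(-127) = (-154 + (6 + 78))*(-127) = (-154 + 84)*(-127) = -70*(-127) = 8890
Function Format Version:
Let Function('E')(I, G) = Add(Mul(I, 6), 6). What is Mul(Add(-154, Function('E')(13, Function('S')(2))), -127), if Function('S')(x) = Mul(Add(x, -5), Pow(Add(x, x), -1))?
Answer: 8890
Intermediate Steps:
Function('S')(x) = Mul(Rational(1, 2), Pow(x, -1), Add(-5, x)) (Function('S')(x) = Mul(Add(-5, x), Pow(Mul(2, x), -1)) = Mul(Add(-5, x), Mul(Rational(1, 2), Pow(x, -1))) = Mul(Rational(1, 2), Pow(x, -1), Add(-5, x)))
Function('E')(I, G) = Add(6, Mul(6, I)) (Function('E')(I, G) = Add(Mul(6, I), 6) = Add(6, Mul(6, I)))
Mul(Add(-154, Function('E')(13, Function('S')(2))), -127) = Mul(Add(-154, Add(6, Mul(6, 13))), -127) = Mul(Add(-154, Add(6, 78)), -127) = Mul(Add(-154, 84), -127) = Mul(-70, -127) = 8890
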